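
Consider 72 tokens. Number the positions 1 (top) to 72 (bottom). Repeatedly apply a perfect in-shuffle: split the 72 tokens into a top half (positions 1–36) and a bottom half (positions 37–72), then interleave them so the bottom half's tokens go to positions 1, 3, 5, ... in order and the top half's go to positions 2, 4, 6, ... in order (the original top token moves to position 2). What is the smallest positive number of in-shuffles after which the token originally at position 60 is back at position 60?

Follow position 60 under repeated in-shuffles:
60 → 47 → 21 → 42 → 11 → 22 → 44 → 15 → 30 → 60
It first returns after 9 in-shuffles.

9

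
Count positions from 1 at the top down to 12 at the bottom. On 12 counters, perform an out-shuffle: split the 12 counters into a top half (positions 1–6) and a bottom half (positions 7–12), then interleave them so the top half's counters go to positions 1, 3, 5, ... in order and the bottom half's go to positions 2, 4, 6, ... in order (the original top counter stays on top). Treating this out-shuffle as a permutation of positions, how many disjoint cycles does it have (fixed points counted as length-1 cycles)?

3

Trace each unvisited position around until it returns:
(1) (2 3 5 9 6 11 10 8 4 7) (12)
3 cycles in total.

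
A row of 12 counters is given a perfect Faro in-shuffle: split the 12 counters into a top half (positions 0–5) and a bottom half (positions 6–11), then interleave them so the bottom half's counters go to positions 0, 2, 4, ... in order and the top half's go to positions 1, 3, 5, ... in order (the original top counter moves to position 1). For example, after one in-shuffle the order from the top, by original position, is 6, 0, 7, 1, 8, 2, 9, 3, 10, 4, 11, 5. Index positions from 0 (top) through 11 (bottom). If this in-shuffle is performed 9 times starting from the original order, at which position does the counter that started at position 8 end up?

5

Track the counter's position through each in-shuffle:
8 → 4 → 9 → 6 → 0 → 1 → 3 → 7 → 2 → 5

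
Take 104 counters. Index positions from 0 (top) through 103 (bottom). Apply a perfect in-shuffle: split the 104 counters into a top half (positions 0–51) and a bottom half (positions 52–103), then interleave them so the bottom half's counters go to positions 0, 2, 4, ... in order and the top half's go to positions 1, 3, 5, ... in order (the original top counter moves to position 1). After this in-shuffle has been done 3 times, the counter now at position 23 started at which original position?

Work backwards from position 23, undoing one in-shuffle at a time:
23 ← 11 ← 5 ← 2
So the counter now at position 23 started at position 2.

2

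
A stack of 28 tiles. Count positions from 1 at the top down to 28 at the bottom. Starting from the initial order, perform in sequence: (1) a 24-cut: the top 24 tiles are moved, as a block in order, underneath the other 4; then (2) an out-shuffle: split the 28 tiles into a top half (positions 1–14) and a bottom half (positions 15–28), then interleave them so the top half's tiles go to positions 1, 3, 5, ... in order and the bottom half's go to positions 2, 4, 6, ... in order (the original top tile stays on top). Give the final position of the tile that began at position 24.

28

Track the tile from position 24 forward through each operation:
  after op 1 (cut 24): 24 → 28
  after op 2 (out-shuffle): 28 → 28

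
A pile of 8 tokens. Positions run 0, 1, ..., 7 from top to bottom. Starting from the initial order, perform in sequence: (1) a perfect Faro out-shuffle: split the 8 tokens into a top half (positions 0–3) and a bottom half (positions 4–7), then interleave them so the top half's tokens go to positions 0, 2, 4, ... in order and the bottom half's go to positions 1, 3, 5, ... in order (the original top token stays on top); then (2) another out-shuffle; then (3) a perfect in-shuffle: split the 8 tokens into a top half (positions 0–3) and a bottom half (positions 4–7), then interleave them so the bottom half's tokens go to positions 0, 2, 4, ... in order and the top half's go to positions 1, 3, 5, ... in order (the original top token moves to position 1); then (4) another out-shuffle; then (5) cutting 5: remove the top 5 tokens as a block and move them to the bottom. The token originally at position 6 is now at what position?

Track the token from position 6 forward through each operation:
  after op 1 (out-shuffle): 6 → 5
  after op 2 (out-shuffle): 5 → 3
  after op 3 (in-shuffle): 3 → 7
  after op 4 (out-shuffle): 7 → 7
  after op 5 (cut 5): 7 → 2

2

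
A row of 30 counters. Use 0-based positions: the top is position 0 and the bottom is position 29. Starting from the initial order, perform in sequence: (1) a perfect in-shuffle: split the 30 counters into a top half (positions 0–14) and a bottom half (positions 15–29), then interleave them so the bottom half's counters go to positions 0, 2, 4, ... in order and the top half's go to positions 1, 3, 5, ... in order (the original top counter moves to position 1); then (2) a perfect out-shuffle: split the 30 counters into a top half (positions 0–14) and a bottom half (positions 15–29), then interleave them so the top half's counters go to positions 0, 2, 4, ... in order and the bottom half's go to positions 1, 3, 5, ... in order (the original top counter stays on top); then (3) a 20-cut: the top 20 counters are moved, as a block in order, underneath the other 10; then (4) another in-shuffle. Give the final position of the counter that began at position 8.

Track the counter from position 8 forward through each operation:
  after op 1 (in-shuffle): 8 → 17
  after op 2 (out-shuffle): 17 → 5
  after op 3 (cut 20): 5 → 15
  after op 4 (in-shuffle): 15 → 0

0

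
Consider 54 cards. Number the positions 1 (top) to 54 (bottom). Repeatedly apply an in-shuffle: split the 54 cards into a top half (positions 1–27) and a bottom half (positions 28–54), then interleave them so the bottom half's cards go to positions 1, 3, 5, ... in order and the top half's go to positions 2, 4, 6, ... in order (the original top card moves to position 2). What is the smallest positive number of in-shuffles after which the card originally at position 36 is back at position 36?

Follow position 36 under repeated in-shuffles:
36 → 17 → 34 → 13 → 26 → 52 → 49 → 43 → 31 → 7 → 14 → 28 → 1 → 2 → 4 → 8 → 16 → 32 → 9 → 18 → 36
It first returns after 20 in-shuffles.

20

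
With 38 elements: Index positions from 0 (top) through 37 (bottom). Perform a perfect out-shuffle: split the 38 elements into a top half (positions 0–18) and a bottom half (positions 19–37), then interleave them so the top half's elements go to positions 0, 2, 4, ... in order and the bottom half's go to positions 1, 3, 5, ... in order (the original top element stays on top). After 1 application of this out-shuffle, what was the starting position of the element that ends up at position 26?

Work backwards from position 26, undoing one out-shuffle at a time:
26 ← 13
So the element now at position 26 started at position 13.

13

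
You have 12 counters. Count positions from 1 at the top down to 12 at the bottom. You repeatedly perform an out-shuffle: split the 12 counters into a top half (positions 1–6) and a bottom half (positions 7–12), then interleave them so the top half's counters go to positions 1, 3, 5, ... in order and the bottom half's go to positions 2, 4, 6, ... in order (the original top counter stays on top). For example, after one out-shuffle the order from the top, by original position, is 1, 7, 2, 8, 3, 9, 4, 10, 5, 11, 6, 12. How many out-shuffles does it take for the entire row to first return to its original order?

10

The out-shuffle permutes the 12 positions with cycle lengths [1, 1, 10].
Every counter is home exactly when every cycle has completed a whole number of laps, i.e. after lcm(1, 10) = 10 out-shuffles.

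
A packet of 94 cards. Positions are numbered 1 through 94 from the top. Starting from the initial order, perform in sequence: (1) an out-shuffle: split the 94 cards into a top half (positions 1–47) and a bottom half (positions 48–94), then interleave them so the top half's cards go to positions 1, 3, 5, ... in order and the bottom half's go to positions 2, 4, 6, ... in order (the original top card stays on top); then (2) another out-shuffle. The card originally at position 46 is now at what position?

88

Track the card from position 46 forward through each operation:
  after op 1 (out-shuffle): 46 → 91
  after op 2 (out-shuffle): 91 → 88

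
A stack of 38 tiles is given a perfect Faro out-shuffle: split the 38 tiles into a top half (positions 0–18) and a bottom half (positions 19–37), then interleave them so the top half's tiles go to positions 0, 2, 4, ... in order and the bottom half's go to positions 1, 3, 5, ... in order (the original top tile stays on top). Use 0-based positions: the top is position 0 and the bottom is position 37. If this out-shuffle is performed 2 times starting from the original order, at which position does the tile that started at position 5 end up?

20

Track the tile's position through each out-shuffle:
5 → 10 → 20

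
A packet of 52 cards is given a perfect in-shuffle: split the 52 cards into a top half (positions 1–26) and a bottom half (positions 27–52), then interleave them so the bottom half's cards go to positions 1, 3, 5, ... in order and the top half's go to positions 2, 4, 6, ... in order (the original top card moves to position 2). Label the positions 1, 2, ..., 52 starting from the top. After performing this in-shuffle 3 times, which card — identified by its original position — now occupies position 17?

22

Work backwards from position 17, undoing one in-shuffle at a time:
17 ← 35 ← 44 ← 22
So the card now at position 17 started at position 22.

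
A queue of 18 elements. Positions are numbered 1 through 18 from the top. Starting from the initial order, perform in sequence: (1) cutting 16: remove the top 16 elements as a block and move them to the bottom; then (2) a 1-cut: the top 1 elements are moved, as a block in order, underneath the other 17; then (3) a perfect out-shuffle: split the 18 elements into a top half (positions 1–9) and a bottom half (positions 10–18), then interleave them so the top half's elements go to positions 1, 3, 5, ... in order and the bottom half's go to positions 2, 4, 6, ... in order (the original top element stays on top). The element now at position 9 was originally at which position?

4

Undo the operations in reverse order, starting from position 9:
  undo op 3 (out-shuffle, from top half): 9 ← 5
  undo op 2 (cut 1): 5 ← 6
  undo op 1 (cut 16): 6 ← 4
So the element at position 9 came from original position 4.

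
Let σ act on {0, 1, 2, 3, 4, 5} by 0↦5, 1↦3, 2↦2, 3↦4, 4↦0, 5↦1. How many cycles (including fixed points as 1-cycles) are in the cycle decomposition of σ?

2

Cycle decomposition: (0 5 1 3 4) (2).
2 cycles.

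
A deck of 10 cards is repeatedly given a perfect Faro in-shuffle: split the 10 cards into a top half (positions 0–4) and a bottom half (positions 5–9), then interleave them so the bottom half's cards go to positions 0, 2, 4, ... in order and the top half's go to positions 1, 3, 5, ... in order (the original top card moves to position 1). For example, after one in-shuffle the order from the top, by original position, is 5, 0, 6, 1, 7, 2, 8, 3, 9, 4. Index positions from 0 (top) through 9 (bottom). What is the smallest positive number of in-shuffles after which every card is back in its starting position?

10

The in-shuffle permutes the 10 positions with cycle lengths [10].
Every card is home exactly when every cycle has completed a whole number of laps, i.e. after lcm(10) = 10 in-shuffles.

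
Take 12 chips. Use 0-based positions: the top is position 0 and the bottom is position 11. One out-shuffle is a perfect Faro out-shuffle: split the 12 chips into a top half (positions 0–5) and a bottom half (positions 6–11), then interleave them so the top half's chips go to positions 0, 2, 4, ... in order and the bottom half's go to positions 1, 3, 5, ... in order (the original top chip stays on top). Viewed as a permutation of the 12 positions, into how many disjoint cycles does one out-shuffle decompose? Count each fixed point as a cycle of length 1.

Trace each unvisited position around until it returns:
(0) (1 2 4 8 5 10 9 7 3 6) (11)
3 cycles in total.

3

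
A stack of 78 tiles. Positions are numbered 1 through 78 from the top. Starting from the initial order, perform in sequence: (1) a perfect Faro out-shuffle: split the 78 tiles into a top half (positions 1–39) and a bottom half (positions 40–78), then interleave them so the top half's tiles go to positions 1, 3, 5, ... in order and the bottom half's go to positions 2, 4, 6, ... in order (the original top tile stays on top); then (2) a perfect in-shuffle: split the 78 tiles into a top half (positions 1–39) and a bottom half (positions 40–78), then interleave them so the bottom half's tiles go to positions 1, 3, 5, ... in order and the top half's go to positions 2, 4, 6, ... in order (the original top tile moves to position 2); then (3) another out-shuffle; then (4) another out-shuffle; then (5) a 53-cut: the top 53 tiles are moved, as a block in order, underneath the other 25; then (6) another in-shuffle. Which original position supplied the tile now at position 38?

10

Undo the operations in reverse order, starting from position 38:
  undo op 6 (in-shuffle, from top half): 38 ← 19
  undo op 5 (cut 53): 19 ← 72
  undo op 4 (out-shuffle, from bottom half): 72 ← 75
  undo op 3 (out-shuffle, from top half): 75 ← 38
  undo op 2 (in-shuffle, from top half): 38 ← 19
  undo op 1 (out-shuffle, from top half): 19 ← 10
So the tile at position 38 came from original position 10.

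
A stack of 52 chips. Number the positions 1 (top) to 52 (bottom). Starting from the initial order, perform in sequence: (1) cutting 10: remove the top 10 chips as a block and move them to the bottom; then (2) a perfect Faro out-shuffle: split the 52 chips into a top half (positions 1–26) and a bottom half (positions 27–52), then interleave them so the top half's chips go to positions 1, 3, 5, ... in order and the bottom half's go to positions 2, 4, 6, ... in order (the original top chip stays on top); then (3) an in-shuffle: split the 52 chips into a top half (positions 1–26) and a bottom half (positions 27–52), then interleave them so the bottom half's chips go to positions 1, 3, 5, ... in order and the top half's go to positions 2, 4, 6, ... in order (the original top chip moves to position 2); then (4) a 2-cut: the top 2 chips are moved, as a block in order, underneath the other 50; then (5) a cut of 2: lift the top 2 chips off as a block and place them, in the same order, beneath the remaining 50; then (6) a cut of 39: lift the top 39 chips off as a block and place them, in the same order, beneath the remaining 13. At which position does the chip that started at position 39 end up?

Track the chip from position 39 forward through each operation:
  after op 1 (cut 10): 39 → 29
  after op 2 (out-shuffle): 29 → 6
  after op 3 (in-shuffle): 6 → 12
  after op 4 (cut 2): 12 → 10
  after op 5 (cut 2): 10 → 8
  after op 6 (cut 39): 8 → 21

21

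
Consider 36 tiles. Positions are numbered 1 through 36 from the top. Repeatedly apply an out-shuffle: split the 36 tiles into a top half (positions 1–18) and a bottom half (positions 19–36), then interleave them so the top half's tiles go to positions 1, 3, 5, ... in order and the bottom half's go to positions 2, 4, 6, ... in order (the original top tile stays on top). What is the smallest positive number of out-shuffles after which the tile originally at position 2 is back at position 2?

12

Follow position 2 under repeated out-shuffles:
2 → 3 → 5 → 9 → 17 → 33 → 30 → 24 → 12 → 23 → 10 → 19 → 2
It first returns after 12 out-shuffles.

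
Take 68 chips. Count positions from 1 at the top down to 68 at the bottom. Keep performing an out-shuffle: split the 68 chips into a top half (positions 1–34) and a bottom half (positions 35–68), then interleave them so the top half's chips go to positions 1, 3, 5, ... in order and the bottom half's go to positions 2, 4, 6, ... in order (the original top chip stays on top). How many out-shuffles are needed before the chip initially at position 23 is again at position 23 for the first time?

66

Follow position 23 under repeated out-shuffles:
23 → 45 → 22 → 43 → 18 → 35 → 2 → 3 → ... → 23 (length 66)
It first returns after 66 out-shuffles.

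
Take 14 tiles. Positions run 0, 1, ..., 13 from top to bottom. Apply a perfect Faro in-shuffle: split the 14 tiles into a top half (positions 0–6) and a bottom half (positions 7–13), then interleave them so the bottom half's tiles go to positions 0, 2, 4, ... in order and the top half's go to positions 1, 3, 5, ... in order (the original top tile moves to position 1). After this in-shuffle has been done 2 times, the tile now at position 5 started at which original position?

Work backwards from position 5, undoing one in-shuffle at a time:
5 ← 2 ← 8
So the tile now at position 5 started at position 8.

8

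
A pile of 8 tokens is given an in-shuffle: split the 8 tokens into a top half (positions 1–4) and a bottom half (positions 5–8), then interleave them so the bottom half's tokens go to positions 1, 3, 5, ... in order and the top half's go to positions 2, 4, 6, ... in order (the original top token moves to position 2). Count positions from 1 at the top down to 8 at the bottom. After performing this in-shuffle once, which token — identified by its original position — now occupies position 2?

Work backwards from position 2, undoing one in-shuffle at a time:
2 ← 1
So the token now at position 2 started at position 1.

1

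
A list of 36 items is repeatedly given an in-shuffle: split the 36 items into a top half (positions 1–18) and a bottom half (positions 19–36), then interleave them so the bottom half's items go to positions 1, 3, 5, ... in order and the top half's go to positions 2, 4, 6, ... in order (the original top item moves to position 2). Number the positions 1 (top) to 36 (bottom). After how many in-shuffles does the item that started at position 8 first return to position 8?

Follow position 8 under repeated in-shuffles:
8 → 16 → 32 → 27 → 17 → 34 → 31 → 25 → ... → 8 (length 36)
It first returns after 36 in-shuffles.

36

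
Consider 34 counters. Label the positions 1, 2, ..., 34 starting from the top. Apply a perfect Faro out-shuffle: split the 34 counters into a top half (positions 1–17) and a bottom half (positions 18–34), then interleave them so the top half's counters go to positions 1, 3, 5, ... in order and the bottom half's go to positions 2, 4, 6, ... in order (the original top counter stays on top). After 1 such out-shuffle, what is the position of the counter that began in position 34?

34

Position 34 is a fixed point of every out-shuffle, so the counter never moves.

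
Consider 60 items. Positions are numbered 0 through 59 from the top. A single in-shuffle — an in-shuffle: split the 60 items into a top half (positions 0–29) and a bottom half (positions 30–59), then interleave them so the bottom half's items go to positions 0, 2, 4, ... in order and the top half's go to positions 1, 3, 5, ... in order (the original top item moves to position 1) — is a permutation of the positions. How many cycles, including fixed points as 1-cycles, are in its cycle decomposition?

1

Trace each unvisited position around until it returns:
(0 1 3 7 15 31 ... len 60)
1 cycle in total.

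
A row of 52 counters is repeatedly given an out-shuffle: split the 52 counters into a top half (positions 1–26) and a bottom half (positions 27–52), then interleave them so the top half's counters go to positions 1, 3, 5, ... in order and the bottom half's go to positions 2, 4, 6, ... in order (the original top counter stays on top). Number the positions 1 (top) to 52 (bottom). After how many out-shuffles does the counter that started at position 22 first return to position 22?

Follow position 22 under repeated out-shuffles:
22 → 43 → 34 → 16 → 31 → 10 → 19 → 37 → 22
It first returns after 8 out-shuffles.

8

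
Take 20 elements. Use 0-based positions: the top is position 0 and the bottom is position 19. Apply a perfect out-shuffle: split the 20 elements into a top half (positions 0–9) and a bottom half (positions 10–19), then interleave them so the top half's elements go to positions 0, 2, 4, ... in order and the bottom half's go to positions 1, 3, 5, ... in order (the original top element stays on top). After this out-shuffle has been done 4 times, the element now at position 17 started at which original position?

7

Work backwards from position 17, undoing one out-shuffle at a time:
17 ← 18 ← 9 ← 14 ← 7
So the element now at position 17 started at position 7.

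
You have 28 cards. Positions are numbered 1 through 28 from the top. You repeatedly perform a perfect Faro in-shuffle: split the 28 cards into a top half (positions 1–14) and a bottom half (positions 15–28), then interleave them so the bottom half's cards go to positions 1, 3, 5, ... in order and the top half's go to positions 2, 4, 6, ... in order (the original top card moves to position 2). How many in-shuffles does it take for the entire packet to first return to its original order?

28

The in-shuffle permutes the 28 positions with cycle lengths [28].
Every card is home exactly when every cycle has completed a whole number of laps, i.e. after lcm(28) = 28 in-shuffles.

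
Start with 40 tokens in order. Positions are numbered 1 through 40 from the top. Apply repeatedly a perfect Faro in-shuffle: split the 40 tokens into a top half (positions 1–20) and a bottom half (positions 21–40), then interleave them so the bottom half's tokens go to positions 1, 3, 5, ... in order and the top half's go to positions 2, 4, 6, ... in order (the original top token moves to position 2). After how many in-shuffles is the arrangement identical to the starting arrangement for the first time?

20

The in-shuffle permutes the 40 positions with cycle lengths [20, 20].
Every token is home exactly when every cycle has completed a whole number of laps, i.e. after lcm(20) = 20 in-shuffles.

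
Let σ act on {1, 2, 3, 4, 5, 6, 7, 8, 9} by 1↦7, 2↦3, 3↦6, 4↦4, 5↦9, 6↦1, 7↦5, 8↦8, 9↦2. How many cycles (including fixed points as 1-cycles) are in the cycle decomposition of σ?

Cycle decomposition: (1 7 5 9 2 3 6) (4) (8).
3 cycles.

3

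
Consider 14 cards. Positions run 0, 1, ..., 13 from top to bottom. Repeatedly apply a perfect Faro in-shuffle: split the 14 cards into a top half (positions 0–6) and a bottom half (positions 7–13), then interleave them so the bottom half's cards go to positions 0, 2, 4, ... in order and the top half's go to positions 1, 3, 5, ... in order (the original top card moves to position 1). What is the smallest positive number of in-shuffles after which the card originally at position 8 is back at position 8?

4

Follow position 8 under repeated in-shuffles:
8 → 2 → 5 → 11 → 8
It first returns after 4 in-shuffles.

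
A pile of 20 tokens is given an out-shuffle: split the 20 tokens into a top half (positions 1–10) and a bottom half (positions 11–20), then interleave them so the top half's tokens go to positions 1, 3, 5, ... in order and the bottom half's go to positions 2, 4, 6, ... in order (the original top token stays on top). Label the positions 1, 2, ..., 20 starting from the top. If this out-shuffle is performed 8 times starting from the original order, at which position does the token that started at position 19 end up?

Track the token's position through each out-shuffle:
19 → 18 → 16 → 12 → 4 → 7 → 13 → 6 → 11

11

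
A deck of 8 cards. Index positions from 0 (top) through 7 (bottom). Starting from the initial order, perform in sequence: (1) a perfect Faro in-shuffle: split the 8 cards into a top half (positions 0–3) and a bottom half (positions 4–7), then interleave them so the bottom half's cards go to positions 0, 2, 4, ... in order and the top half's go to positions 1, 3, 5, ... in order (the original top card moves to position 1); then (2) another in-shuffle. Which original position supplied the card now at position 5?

Undo the operations in reverse order, starting from position 5:
  undo op 2 (in-shuffle, from top half): 5 ← 2
  undo op 1 (in-shuffle, from bottom half): 2 ← 5
So the card at position 5 came from original position 5.

5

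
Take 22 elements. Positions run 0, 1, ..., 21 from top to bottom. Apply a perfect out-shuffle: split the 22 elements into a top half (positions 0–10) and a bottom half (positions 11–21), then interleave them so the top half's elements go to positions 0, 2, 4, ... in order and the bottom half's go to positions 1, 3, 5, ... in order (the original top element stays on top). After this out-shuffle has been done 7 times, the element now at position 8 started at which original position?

Work backwards from position 8, undoing one out-shuffle at a time:
8 ← 4 ← 2 ← 1 ← 11 ← 16 ← 8 ← 4
So the element now at position 8 started at position 4.

4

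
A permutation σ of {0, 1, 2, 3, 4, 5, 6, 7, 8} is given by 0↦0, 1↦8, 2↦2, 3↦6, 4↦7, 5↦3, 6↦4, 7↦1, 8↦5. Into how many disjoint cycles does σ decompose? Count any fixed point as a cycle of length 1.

3

Cycle decomposition: (0) (1 8 5 3 6 4 7) (2).
3 cycles.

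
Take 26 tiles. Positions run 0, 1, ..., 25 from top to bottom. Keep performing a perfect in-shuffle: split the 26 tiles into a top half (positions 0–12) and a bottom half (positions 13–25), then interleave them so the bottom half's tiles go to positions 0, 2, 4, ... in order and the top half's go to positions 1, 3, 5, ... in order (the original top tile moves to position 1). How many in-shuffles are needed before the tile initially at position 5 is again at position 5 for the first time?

Follow position 5 under repeated in-shuffles:
5 → 11 → 23 → 20 → 14 → 2 → 5
It first returns after 6 in-shuffles.

6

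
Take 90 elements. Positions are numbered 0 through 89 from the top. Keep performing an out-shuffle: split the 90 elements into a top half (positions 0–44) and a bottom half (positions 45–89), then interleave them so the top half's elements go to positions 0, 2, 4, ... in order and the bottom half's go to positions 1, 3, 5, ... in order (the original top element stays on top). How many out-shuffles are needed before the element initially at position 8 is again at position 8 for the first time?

Follow position 8 under repeated out-shuffles:
8 → 16 → 32 → 64 → 39 → 78 → 67 → 45 → 1 → 2 → 4 → 8
It first returns after 11 out-shuffles.

11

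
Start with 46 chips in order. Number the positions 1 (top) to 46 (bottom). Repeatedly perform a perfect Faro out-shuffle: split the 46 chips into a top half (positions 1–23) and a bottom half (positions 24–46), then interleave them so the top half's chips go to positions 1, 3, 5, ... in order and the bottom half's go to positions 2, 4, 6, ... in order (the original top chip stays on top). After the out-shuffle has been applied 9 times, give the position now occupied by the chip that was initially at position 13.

Track the chip's position through each out-shuffle:
13 → 25 → 4 → 7 → 13 → 25 → 4 → 7 → 13 → 25

25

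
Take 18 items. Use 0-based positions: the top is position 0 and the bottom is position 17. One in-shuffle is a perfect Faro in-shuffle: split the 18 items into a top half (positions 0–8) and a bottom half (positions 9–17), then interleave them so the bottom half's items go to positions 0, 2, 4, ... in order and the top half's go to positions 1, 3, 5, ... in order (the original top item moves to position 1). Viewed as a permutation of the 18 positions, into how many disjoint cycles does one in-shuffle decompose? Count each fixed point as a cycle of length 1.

1

Trace each unvisited position around until it returns:
(0 1 3 7 15 12 ... len 18)
1 cycle in total.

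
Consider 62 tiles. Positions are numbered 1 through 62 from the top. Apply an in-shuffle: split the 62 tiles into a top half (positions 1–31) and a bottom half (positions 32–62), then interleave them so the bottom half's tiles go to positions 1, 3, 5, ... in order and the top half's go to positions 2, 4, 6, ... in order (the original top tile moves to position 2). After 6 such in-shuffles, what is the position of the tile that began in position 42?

42

Track the tile's position through each in-shuffle:
42 → 21 → 42 → 21 → 42 → 21 → 42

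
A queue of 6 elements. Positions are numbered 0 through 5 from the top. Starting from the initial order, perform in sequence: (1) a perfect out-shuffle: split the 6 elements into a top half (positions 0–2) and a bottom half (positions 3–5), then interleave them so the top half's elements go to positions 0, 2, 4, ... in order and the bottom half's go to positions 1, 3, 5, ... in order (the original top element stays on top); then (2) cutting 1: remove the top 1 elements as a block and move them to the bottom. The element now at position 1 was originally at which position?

1

Undo the operations in reverse order, starting from position 1:
  undo op 2 (cut 1): 1 ← 2
  undo op 1 (out-shuffle, from top half): 2 ← 1
So the element at position 1 came from original position 1.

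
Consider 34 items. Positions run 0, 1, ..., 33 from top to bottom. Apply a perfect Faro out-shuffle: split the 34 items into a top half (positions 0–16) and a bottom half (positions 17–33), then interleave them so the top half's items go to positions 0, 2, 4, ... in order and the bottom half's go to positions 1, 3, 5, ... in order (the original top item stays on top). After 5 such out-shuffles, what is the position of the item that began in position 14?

19

Track the item's position through each out-shuffle:
14 → 28 → 23 → 13 → 26 → 19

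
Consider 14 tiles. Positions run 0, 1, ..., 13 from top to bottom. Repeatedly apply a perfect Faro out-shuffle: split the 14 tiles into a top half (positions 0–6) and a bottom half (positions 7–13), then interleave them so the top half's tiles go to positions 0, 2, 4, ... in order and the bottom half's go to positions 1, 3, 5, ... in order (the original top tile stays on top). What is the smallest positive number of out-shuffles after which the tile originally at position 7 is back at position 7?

12

Follow position 7 under repeated out-shuffles:
7 → 1 → 2 → 4 → 8 → 3 → 6 → 12 → 11 → 9 → 5 → 10 → 7
It first returns after 12 out-shuffles.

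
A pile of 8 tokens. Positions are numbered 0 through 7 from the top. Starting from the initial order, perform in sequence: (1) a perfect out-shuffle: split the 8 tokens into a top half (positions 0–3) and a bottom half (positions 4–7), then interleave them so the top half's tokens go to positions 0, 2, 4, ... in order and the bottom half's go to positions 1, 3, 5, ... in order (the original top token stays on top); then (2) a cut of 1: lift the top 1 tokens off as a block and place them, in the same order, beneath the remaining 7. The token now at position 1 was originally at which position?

1

Undo the operations in reverse order, starting from position 1:
  undo op 2 (cut 1): 1 ← 2
  undo op 1 (out-shuffle, from top half): 2 ← 1
So the token at position 1 came from original position 1.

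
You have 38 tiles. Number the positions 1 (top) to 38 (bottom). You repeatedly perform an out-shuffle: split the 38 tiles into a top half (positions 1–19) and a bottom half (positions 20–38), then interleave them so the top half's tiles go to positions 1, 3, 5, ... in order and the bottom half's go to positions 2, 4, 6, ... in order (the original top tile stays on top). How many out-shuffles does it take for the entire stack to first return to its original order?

36

The out-shuffle permutes the 38 positions with cycle lengths [1, 1, 36].
Every tile is home exactly when every cycle has completed a whole number of laps, i.e. after lcm(1, 36) = 36 out-shuffles.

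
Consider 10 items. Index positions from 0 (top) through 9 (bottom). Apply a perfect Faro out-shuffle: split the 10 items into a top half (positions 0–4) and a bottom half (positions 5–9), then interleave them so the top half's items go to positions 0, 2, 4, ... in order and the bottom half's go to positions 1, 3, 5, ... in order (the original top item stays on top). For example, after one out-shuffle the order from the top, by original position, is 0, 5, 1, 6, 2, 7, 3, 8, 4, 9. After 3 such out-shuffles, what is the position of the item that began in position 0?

0

Position 0 is a fixed point of every out-shuffle, so the item never moves.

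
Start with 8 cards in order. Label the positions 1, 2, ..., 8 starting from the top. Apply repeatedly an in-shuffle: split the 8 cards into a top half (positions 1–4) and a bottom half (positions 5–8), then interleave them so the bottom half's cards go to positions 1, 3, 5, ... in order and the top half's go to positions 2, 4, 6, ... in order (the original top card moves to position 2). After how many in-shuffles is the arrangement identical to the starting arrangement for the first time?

6

The in-shuffle permutes the 8 positions with cycle lengths [2, 6].
Every card is home exactly when every cycle has completed a whole number of laps, i.e. after lcm(2, 6) = 6 in-shuffles.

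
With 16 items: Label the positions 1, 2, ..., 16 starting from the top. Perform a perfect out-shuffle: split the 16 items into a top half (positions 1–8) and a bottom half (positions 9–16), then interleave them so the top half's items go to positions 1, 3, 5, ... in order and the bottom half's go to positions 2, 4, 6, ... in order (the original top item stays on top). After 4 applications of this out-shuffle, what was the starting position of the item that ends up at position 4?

4

Work backwards from position 4, undoing one out-shuffle at a time:
4 ← 10 ← 13 ← 7 ← 4
So the item now at position 4 started at position 4.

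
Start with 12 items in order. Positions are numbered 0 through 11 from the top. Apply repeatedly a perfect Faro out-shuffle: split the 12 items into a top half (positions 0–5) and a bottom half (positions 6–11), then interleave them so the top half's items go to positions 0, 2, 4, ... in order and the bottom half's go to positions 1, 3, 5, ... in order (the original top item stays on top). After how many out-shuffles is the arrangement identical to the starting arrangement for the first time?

10

The out-shuffle permutes the 12 positions with cycle lengths [1, 1, 10].
Every item is home exactly when every cycle has completed a whole number of laps, i.e. after lcm(1, 10) = 10 out-shuffles.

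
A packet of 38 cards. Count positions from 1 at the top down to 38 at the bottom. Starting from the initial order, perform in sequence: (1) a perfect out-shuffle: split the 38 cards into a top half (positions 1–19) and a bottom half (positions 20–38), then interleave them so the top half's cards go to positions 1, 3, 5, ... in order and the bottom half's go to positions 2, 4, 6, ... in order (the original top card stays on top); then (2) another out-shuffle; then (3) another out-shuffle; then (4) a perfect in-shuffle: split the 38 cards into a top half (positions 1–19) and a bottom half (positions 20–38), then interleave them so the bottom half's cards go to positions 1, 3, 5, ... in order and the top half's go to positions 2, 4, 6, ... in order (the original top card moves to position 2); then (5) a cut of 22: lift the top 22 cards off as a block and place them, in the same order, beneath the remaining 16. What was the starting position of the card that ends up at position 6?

35

Undo the operations in reverse order, starting from position 6:
  undo op 5 (cut 22): 6 ← 28
  undo op 4 (in-shuffle, from top half): 28 ← 14
  undo op 3 (out-shuffle, from bottom half): 14 ← 26
  undo op 2 (out-shuffle, from bottom half): 26 ← 32
  undo op 1 (out-shuffle, from bottom half): 32 ← 35
So the card at position 6 came from original position 35.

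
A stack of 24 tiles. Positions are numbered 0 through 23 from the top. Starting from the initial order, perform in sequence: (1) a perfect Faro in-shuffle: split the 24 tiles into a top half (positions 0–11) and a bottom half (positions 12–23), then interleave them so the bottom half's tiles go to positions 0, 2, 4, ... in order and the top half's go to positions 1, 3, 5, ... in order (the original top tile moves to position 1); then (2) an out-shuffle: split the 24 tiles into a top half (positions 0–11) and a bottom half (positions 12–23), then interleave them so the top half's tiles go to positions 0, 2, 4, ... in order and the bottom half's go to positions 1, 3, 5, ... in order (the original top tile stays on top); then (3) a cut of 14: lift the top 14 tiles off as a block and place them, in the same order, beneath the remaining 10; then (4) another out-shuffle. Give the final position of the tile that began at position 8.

19

Track the tile from position 8 forward through each operation:
  after op 1 (in-shuffle): 8 → 17
  after op 2 (out-shuffle): 17 → 11
  after op 3 (cut 14): 11 → 21
  after op 4 (out-shuffle): 21 → 19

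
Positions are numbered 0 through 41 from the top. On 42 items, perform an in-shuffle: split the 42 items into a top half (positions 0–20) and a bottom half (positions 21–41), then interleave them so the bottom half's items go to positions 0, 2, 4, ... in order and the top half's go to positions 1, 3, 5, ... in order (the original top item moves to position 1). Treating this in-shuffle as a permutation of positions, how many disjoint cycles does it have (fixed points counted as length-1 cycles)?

3

Trace each unvisited position around until it returns:
(0 1 3 7 15 31 ... len 14) (2 5 11 23 4 9 ... len 14) (6 13 27 12 25 8 ... len 14)
3 cycles in total.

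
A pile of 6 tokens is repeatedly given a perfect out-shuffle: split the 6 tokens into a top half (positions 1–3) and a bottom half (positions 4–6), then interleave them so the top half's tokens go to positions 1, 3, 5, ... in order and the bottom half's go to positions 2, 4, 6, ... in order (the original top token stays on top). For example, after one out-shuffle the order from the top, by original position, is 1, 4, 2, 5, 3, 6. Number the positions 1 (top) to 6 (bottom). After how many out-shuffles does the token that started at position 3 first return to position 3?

Follow position 3 under repeated out-shuffles:
3 → 5 → 4 → 2 → 3
It first returns after 4 out-shuffles.

4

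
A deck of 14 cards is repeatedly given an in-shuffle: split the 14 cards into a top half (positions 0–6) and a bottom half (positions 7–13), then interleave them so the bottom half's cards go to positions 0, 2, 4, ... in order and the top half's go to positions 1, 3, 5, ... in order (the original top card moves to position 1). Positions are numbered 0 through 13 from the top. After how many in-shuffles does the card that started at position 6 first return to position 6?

Follow position 6 under repeated in-shuffles:
6 → 13 → 12 → 10 → 6
It first returns after 4 in-shuffles.

4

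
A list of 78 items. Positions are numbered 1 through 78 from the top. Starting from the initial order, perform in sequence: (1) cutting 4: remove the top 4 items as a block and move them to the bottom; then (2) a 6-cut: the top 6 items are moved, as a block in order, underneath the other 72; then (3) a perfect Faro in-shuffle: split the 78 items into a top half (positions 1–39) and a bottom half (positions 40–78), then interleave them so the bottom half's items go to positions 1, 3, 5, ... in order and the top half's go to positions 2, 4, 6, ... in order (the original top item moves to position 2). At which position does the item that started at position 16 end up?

12

Track the item from position 16 forward through each operation:
  after op 1 (cut 4): 16 → 12
  after op 2 (cut 6): 12 → 6
  after op 3 (in-shuffle): 6 → 12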